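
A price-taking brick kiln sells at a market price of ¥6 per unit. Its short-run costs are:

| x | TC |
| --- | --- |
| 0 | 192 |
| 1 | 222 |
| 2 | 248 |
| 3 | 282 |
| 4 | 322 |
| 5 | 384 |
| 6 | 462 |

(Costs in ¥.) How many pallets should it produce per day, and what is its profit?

x = 0 (shut down); profit = -¥192

Tabulate TR − TC: x=0: -192; x=1: -216; x=2: -236; x=3: -264; x=4: -298; x=5: -354; x=6: -426.
Profit is highest at x = 0. Equivalently, the lowest AVC in the table is 56/2 ≈ ¥28 at x = 2, and P = ¥6 falls below it — price never covers variable cost, so the firm shuts down and loses only its fixed cost.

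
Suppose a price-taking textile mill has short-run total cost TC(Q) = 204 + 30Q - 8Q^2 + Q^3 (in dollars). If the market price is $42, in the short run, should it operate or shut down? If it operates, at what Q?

Produce at Q = 6

From TC, MC = TC'(Q) = 30 - 16Q + 3Q^2 and AVC = VC/Q = 30 - 8Q + Q^2.
The AVC parabola has its vertex at Q = 8/2 = 4, where AVC = 30 - 8·4 + 4^2 = $14.
Since P = $42 ≥ min AVC = $14, price covers variable cost and the firm should produce.
Set P = MC: 42 = 30 - 16Q + 3Q^2 → -12 - 16Q + 3Q^2 = 0. The roots are Q = -2/3 and Q = 6; the profit-maximizing output is on the rising part of MC, so Q* = 6.
Check: AVC at Q = 6 is $18 ≤ P, so revenue covers variable cost.
Profit = P·Q − TC = 42·6 − 312 = -$60, a loss, but smaller than the $204 fixed cost the firm would lose by shutting down.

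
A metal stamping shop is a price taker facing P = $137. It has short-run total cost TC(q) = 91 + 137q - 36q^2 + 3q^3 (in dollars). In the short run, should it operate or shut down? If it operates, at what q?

From TC, MC = TC'(q) = 137 - 72q + 9q^2 and AVC = VC/q = 137 - 36q + 3q^2.
AVC hits its minimum where MC = AVC, at q = 6, giving min AVC = 137 - 36·6 + 3·6^2 = $29.
Because $137 ≥ $29, revenue can cover variable cost; the firm operates.
P = MC gives -72q + 9q^2 = 0, with roots 0 and 8. Take the larger (rising MC): q* = 8.
Check: AVC at q = 8 is $41 ≤ P, so revenue covers variable cost.
Profit = P·q − TC = 137·8 − 419 = $677.

Produce at q = 8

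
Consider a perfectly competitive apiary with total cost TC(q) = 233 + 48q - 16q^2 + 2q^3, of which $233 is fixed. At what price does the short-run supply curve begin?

Short-run supply begins at min AVC. From VC = 48q - 16q^2 + 2q^3, AVC = 48 - 16q + 2q^2.
dAVC/dq = -16 + 4q = 0 gives q = 4. min AVC = 48 - 16·4 + 2·4^2 = 16.
So the shutdown price is $16.

$16 per unit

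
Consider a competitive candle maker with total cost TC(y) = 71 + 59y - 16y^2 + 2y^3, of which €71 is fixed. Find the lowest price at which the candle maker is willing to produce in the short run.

€27 per unit

The shutdown price is the minimum of AVC. VC = 59y - 16y^2 + 2y^3, so AVC = 59 - 16y + 2y^2.
dAVC/dy = -16 + 4y = 0 gives y = 4. min AVC = 59 - 16·4 + 2·4^2 = 27.
For P < €27 the firm produces nothing.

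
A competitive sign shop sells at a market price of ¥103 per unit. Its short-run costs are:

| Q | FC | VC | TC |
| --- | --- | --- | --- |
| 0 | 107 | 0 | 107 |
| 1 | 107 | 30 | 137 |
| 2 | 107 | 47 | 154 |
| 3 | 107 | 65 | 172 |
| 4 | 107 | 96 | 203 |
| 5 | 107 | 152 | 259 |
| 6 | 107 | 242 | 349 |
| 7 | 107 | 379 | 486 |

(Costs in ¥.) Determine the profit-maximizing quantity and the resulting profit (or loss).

Q = 6; profit = ¥269

Tabulate TR − TC: Q=0: -107; Q=1: -34; Q=2: 52; Q=3: 137; Q=4: 209; Q=5: 256; Q=6: 269; Q=7: 235.
Profit is maximized at Q = 6. AVC there is 242/6 = ¥40.33 ≤ P, so producing beats shutting down (which would give -¥107).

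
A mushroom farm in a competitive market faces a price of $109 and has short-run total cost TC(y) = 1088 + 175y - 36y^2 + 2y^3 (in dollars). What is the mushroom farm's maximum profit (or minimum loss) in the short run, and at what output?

Profit = -$120 at y = 11

AVC = 175 - 36y + 2y^2; min AVC = $13 at y = 9. Since P = $109 ≥ min AVC, the firm produces.
MC = 175 - 72y + 6y^2. Setting P = MC and taking the root on the rising branch gives y* = 11.
TR = 109·11 = 1199. TC = 1088 + 231 = 1319. Profit = 1199 − 1319 = -$120.
That loss of $120 beats the $1088 the firm would lose by shutting down; producing recovers $968 of fixed cost.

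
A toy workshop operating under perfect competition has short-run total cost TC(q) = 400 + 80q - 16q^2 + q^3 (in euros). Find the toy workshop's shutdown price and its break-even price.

Shutdown price = €16; break-even price = €60

AVC = 80 - 16q + q^2; minimized at q = 8, giving min AVC = €16. That is the shutdown price.
ATC = 400/q + 80 - 16q + q^2. Setting dATC/dq = −400/q^2 − 16 + 2q = 0 gives q = 10 (since 2·10^3 − 16·10^2 = 400).
min ATC = 400/10 + 80 − 16·10 + 10^2 = €60. That is the break-even price.
Between these two prices the firm operates at a loss; above €60 it earns a profit.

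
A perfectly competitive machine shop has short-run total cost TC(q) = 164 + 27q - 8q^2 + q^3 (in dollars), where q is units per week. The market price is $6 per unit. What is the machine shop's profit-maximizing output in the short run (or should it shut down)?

Variable cost is VC = 27q - 8q^2 + q^3, so AVC = VC/q = 27 - 8q + q^2 and MC = dTC/dq = 27 - 16q + 3q^2.
AVC is minimized where dAVC/dq = -8 + 2q = 0, at q = 4; min AVC = 27 - 8·4 + 4^2 = $11.
P = $6 lies below min AVC = $11; no output level covers variable cost.
The firm minimizes its loss by shutting down and losing only its fixed cost of $164.

Shut down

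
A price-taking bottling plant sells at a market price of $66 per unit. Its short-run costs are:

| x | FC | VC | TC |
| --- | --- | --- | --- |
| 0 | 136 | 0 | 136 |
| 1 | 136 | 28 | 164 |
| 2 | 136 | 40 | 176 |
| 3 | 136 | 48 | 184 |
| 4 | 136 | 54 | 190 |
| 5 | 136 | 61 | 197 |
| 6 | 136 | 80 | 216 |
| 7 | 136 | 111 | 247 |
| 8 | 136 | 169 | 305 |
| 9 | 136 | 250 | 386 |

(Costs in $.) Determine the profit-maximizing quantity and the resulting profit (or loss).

x = 8; profit = $223

Compute π = P·x − TC at each output: x=0: -136; x=1: -98; x=2: -44; x=3: 14; x=4: 74; x=5: 133; x=6: 180; x=7: 215; x=8: 223; x=9: 208.
Profit is maximized at x = 8. AVC there is 169/8 = $21.12 ≤ P, so producing beats shutting down (which would give -$136).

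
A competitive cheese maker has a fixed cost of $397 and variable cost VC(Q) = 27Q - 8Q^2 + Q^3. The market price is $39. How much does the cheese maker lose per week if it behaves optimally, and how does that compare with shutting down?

Profit = -$253 at Q = 6

AVC = 27 - 8Q + Q^2; min AVC = $11 at Q = 4. Since P = $39 ≥ min AVC, the firm produces.
With MC = 27 - 16Q + 3Q^2, P = MC on the upward-sloping part at Q* = 6.
TR = 39·6 = 234. TC = 397 + 90 = 487. Profit = 234 − 487 = -$253.
That loss of $253 beats the $397 the firm would lose by shutting down; producing recovers $144 of fixed cost.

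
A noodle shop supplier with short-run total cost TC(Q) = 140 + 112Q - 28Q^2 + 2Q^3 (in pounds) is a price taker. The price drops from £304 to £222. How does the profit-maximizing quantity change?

Output falls from 12 to 11

MC = 112 - 56Q + 6Q^2; the shutdown threshold is min AVC = £14 (at Q = 7).
With P = £304 above the shutdown price, P = MC gives Q = 12.
At P = £222 ≥ min AVC, set P = MC: Q = 11. The firm stays open but cuts output.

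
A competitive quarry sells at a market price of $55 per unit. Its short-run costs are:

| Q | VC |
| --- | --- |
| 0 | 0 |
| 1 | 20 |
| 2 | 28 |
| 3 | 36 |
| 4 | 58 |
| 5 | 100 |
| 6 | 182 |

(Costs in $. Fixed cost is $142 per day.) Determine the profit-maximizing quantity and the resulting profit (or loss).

Q = 5; profit = $33

Compute π = P·Q − TC at each output: Q=0: -142; Q=1: -107; Q=2: -60; Q=3: -13; Q=4: 20; Q=5: 33; Q=6: 6.
Profit is maximized at Q = 5. AVC there is 100/5 = $20 ≤ P, so producing beats shutting down (which would give -$142).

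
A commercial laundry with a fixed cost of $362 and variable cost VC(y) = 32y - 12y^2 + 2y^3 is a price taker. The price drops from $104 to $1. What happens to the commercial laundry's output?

MC = 32 - 24y + 6y^2; the shutdown threshold is min AVC = $14 (at y = 3).
With P = $104 above the shutdown price, P = MC gives y = 6.
At P = $1 < min AVC = $14, price no longer covers variable cost at any output, so the firm shuts down: y = 0.

Output falls from 6 to 0 (the firm shuts down)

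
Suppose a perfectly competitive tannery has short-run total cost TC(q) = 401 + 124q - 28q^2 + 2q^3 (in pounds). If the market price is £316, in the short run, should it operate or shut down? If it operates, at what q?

From TC, MC = TC'(q) = 124 - 56q + 6q^2 and AVC = VC/q = 124 - 28q + 2q^2.
The AVC parabola has its vertex at q = 28/4 = 7, where AVC = 124 - 28·7 + 2·7^2 = £26.
Because £316 ≥ £26, revenue can cover variable cost; the firm operates.
P = MC gives -192 - 56q + 6q^2 = 0, with roots -8/3 and 12. Take the larger (rising MC): q* = 12.
Check: AVC at q = 12 is £76 ≤ P, so revenue covers variable cost.
Profit = P·q − TC = 316·12 − 1313 = £2479.

Produce at q = 12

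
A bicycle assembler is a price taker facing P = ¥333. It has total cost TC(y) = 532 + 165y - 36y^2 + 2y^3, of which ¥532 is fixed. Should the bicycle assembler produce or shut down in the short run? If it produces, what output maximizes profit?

Strip out fixed cost: VC = 165y - 36y^2 + 2y^3. Then AVC = 165 - 36y + 2y^2 and MC = 165 - 72y + 6y^2.
AVC is minimized where dAVC/dy = -36 + 4y = 0, at y = 9; min AVC = 165 - 36·9 + 2·9^2 = ¥3.
Since P = ¥333 ≥ min AVC = ¥3, price covers variable cost and the firm should produce.
Solving P = MC: -168 - 72y + 6y^2 = 0 ⇒ y = -2 or 14. On the upward-sloping branch, y* = 14.
Check: AVC at y = 14 is ¥53 ≤ P, so revenue covers variable cost.
Profit = P·y − TC = 333·14 − 1274 = ¥3388.

Produce at y = 14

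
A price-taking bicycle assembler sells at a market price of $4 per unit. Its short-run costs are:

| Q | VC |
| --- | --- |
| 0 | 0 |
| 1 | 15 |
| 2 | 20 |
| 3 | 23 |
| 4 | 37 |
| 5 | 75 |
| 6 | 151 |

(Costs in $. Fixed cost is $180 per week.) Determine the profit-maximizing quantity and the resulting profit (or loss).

Tabulate TR − TC: Q=0: -180; Q=1: -191; Q=2: -192; Q=3: -191; Q=4: -201; Q=5: -235; Q=6: -307.
Profit is highest at Q = 0. Equivalently, the lowest AVC in the table is 23/3 ≈ $7.67 at Q = 3, and P = $4 falls below it — price never covers variable cost, so the firm shuts down and loses only its fixed cost.

Q = 0 (shut down); profit = -$180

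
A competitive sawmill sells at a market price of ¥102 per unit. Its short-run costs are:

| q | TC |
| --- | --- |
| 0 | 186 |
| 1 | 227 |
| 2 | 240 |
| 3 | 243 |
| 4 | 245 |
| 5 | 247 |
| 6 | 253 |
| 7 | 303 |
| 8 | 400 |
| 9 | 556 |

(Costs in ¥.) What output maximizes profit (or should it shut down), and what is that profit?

Compute π = P·q − TC at each output: q=0: -186; q=1: -125; q=2: -36; q=3: 63; q=4: 163; q=5: 263; q=6: 359; q=7: 411; q=8: 416; q=9: 362.
Profit is maximized at q = 8. AVC there is 214/8 = ¥26.75 ≤ P, so producing beats shutting down (which would give -¥186).

q = 8; profit = ¥416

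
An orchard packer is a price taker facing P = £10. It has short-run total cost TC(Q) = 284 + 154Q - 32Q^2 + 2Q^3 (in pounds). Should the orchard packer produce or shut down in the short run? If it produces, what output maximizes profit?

Shut down

From TC, MC = TC'(Q) = 154 - 64Q + 6Q^2 and AVC = VC/Q = 154 - 32Q + 2Q^2.
AVC hits its minimum where MC = AVC, at Q = 8, giving min AVC = 154 - 32·8 + 2·8^2 = £26.
Since P = £10 < min AVC = £26, price fails to cover variable cost at any output.
Shutting down limits the loss to fixed cost, £284.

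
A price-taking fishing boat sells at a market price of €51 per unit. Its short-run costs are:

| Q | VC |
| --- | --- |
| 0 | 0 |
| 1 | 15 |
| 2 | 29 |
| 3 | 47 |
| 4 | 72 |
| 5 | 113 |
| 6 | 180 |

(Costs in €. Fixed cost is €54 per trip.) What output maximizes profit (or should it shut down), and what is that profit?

Compute π = P·Q − TC at each output: Q=0: -54; Q=1: -18; Q=2: 19; Q=3: 52; Q=4: 78; Q=5: 88; Q=6: 72.
Profit is maximized at Q = 5. AVC there is 113/5 = €22.60 ≤ P, so producing beats shutting down (which would give -€54).

Q = 5; profit = €88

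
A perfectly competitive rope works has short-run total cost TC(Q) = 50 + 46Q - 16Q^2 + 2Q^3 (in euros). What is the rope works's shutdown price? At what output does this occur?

The shutdown price is the minimum of AVC. VC = 46Q - 16Q^2 + 2Q^3, so AVC = 46 - 16Q + 2Q^2.
dAVC/dQ = -16 + 4Q = 0 gives Q = 4. min AVC = 46 - 16·4 + 2·4^2 = 14.
For P < €14 the firm produces nothing.

€14 per unit, at Q = 4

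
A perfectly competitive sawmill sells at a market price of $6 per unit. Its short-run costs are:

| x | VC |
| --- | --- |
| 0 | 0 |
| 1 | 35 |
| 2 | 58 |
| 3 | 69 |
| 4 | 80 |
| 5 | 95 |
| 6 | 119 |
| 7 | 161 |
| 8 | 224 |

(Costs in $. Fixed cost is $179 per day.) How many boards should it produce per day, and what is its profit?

Compute π = P·x − TC at each output: x=0: -179; x=1: -208; x=2: -225; x=3: -230; x=4: -235; x=5: -244; x=6: -262; x=7: -298; x=8: -355.
Profit is highest at x = 0. Equivalently, the lowest AVC in the table is 95/5 ≈ $19 at x = 5, and P = $6 falls below it — price never covers variable cost, so the firm shuts down and loses only its fixed cost.

x = 0 (shut down); profit = -$179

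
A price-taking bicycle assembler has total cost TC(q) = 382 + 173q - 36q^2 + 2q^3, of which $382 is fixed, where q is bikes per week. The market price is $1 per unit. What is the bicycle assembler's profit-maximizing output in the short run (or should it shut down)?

Strip out fixed cost: VC = 173q - 36q^2 + 2q^3. Then AVC = 173 - 36q + 2q^2 and MC = 173 - 72q + 6q^2.
AVC is minimized where dAVC/dq = -36 + 4q = 0, at q = 9; min AVC = 173 - 36·9 + 2·9^2 = $11.
P = $1 lies below min AVC = $11; no output level covers variable cost.
Shutting down limits the loss to fixed cost, $382.

Shut down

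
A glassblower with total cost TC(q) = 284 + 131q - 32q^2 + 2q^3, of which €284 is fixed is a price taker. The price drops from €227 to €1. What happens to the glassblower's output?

Output falls from 12 to 0 (the firm shuts down)

MC = 131 - 64q + 6q^2; the shutdown threshold is min AVC = €3 (at q = 8).
At P = €227 ≥ min AVC, set P = MC on the rising branch: q = 12.
At P = €1 < min AVC = €3, price no longer covers variable cost at any output, so the firm shuts down: q = 0.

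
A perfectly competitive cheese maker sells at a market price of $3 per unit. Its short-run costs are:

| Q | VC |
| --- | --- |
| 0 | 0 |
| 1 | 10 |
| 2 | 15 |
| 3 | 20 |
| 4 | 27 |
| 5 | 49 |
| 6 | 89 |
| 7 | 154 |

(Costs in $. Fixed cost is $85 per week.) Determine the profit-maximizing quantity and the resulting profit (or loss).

Q = 0 (shut down); profit = -$85

Compute π = P·Q − TC at each output: Q=0: -85; Q=1: -92; Q=2: -94; Q=3: -96; Q=4: -100; Q=5: -119; Q=6: -156; Q=7: -218.
Profit is highest at Q = 0. Equivalently, the lowest AVC in the table is 20/3 ≈ $6.67 at Q = 3, and P = $3 falls below it — price never covers variable cost, so the firm shuts down and loses only its fixed cost.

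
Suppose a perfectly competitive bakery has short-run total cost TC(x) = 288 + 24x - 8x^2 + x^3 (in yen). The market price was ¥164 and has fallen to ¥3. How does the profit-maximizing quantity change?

MC = 24 - 16x + 3x^2; the shutdown threshold is min AVC = ¥8 (at x = 4).
At P = ¥164 ≥ min AVC, set P = MC on the rising branch: x = 10.
At P = ¥3 < min AVC = ¥8, price no longer covers variable cost at any output, so the firm shuts down: x = 0.

Output falls from 10 to 0 (the firm shuts down)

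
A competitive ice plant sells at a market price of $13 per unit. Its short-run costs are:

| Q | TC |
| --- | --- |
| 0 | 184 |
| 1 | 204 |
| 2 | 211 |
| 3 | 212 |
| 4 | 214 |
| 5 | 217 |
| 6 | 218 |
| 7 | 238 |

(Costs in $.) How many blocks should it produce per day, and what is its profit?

Q = 6; profit = -$140

Profit at each row (π = 13Q − TC): Q=0: -184; Q=1: -191; Q=2: -185; Q=3: -173; Q=4: -162; Q=5: -152; Q=6: -140; Q=7: -147.
Profit is maximized at Q = 6. AVC there is 34/6 = $5.67 ≤ P, so producing beats shutting down (which would give -$184).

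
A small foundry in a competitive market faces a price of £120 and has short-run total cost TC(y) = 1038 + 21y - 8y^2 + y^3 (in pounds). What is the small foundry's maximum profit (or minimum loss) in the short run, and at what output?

AVC = 21 - 8y + y^2; min AVC = £5 at y = 4. Since P = £120 ≥ min AVC, the firm produces.
MC = 21 - 16y + 3y^2. Setting P = MC and taking the root on the rising branch gives y* = 9.
TR = 120·9 = 1080. TC = 1038 + 270 = 1308. Profit = 1080 − 1308 = -£228.
Shutting down would mean losing the fixed cost of £1038, so operating at a loss of £228 is better by £810.

Profit = -£228 at y = 9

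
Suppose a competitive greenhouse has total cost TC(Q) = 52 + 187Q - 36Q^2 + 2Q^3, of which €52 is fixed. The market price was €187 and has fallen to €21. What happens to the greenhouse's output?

Output falls from 12 to 0 (the firm shuts down)

AVC = 187 - 36Q + 2Q^2, minimized at Q = 9 where min AVC = €25. MC = 187 - 72Q + 6Q^2.
At P = €187 ≥ min AVC, set P = MC on the rising branch: Q = 12.
At P = €21 < min AVC = €25, price no longer covers variable cost at any output, so the firm shuts down: Q = 0.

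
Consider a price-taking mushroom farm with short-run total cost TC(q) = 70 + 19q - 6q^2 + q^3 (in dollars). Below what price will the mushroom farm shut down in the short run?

Short-run supply begins at min AVC. From VC = 19q - 6q^2 + q^3, AVC = 19 - 6q + q^2.
At the minimum of AVC, MC = AVC. MC = 19 - 12q + 3q^2; setting MC = AVC gives 2q^2 - 6q = 0, so q = 3. min AVC = 10.
For P < $10 the firm produces nothing.

$10 per unit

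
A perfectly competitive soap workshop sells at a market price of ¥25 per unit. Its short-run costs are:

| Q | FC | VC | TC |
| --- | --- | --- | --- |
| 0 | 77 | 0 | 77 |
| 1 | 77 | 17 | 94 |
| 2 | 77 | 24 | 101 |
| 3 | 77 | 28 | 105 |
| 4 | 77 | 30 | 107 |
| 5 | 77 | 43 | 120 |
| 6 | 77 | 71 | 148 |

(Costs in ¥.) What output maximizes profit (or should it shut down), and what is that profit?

Q = 5; profit = ¥5

Compute π = P·Q − TC at each output: Q=0: -77; Q=1: -69; Q=2: -51; Q=3: -30; Q=4: -7; Q=5: 5; Q=6: 2.
Profit is maximized at Q = 5. AVC there is 43/5 = ¥8.60 ≤ P, so producing beats shutting down (which would give -¥77).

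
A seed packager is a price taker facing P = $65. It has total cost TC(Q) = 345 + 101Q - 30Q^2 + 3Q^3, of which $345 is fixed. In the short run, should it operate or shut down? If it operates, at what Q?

Produce at Q = 6

Variable cost is VC = 101Q - 30Q^2 + 3Q^3, so AVC = VC/Q = 101 - 30Q + 3Q^2 and MC = dTC/dQ = 101 - 60Q + 9Q^2.
AVC is minimized where dAVC/dQ = -30 + 6Q = 0, at Q = 5; min AVC = 101 - 30·5 + 3·5^2 = $26.
P = $65 exceeds min AVC = $26, so the firm stays open.
Solving P = MC: 36 - 60Q + 9Q^2 = 0 ⇒ Q = 2/3 or 6. On the upward-sloping branch, Q* = 6.
Check: AVC at Q = 6 is $29 ≤ P, so revenue covers variable cost.
Profit = P·Q − TC = 65·6 − 519 = -$129, a loss, but smaller than the $345 fixed cost the firm would lose by shutting down.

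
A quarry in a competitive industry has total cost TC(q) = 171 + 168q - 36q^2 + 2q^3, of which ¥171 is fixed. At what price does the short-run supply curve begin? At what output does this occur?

¥6 per unit, at q = 9

Short-run supply begins at min AVC. From VC = 168q - 36q^2 + 2q^3, AVC = 168 - 36q + 2q^2.
dAVC/dq = -36 + 4q = 0 gives q = 9. min AVC = 168 - 36·9 + 2·9^2 = 6.
The firm shuts down for any P below ¥6.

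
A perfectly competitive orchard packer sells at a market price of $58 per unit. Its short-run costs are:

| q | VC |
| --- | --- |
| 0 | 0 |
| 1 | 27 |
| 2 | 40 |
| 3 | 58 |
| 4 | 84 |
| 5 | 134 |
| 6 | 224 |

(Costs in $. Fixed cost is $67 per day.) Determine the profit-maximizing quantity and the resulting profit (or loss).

q = 5; profit = $89

Profit at each row (π = 58q − TC): q=0: -67; q=1: -36; q=2: 9; q=3: 49; q=4: 81; q=5: 89; q=6: 57.
Profit is maximized at q = 5. AVC there is 134/5 = $26.80 ≤ P, so producing beats shutting down (which would give -$67).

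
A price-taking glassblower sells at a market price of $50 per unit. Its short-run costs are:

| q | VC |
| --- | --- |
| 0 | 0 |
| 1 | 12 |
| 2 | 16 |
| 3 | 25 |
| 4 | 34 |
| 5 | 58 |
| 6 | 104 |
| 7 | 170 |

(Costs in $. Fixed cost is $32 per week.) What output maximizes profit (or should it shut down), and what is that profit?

Tabulate TR − TC: q=0: -32; q=1: 6; q=2: 52; q=3: 93; q=4: 134; q=5: 160; q=6: 164; q=7: 148.
Profit is maximized at q = 6. AVC there is 104/6 = $17.33 ≤ P, so producing beats shutting down (which would give -$32).

q = 6; profit = $164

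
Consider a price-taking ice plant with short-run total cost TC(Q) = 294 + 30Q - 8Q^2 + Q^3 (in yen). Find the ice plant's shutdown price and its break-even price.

Shutdown price = ¥14; break-even price = ¥65

AVC = 30 - 8Q + Q^2; minimized at Q = 4, giving min AVC = ¥14. That is the shutdown price.
ATC = 294/Q + 30 - 8Q + Q^2. Setting dATC/dQ = −294/Q^2 − 8 + 2Q = 0 gives Q = 7 (since 2·7^3 − 8·7^2 = 294).
min ATC = 294/7 + 30 − 8·7 + 7^2 = ¥65. That is the break-even price.
Between these two prices the firm operates at a loss; above ¥65 it earns a profit.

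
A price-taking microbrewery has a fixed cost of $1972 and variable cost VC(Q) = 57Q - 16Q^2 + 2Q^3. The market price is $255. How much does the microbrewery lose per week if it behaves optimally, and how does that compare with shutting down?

Profit = -$352 at Q = 9

AVC = 57 - 16Q + 2Q^2 has its minimum $25 at Q = 4; price $255 clears that bar, so the firm operates.
With MC = 57 - 32Q + 6Q^2, P = MC on the upward-sloping part at Q* = 9.
TR = 255·9 = 2295. TC = 1972 + 675 = 2647. Profit = 2295 − 2647 = -$352.
By producing, the firm covers all variable cost plus $1620 of fixed cost; shutting down would lose the full $1972.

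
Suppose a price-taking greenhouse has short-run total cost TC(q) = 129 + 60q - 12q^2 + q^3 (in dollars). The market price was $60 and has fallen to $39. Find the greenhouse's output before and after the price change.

AVC = 60 - 12q + q^2, minimized at q = 6 where min AVC = $24. MC = 60 - 24q + 3q^2.
At P = $60 ≥ min AVC, set P = MC on the rising branch: q = 8.
At P = $39 ≥ min AVC, set P = MC: q = 7. The firm stays open but cuts output.

Output falls from 8 to 7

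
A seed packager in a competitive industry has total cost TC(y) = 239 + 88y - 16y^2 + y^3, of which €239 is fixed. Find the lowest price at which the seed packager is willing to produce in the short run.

€24 per unit

The firm shuts down when price falls below the minimum of average variable cost. AVC = VC/y = 88 - 16y + y^2.
dAVC/dy = -16 + 2y = 0 gives y = 8. min AVC = 88 - 16·8 + 8^2 = 24.
The firm shuts down for any P below €24.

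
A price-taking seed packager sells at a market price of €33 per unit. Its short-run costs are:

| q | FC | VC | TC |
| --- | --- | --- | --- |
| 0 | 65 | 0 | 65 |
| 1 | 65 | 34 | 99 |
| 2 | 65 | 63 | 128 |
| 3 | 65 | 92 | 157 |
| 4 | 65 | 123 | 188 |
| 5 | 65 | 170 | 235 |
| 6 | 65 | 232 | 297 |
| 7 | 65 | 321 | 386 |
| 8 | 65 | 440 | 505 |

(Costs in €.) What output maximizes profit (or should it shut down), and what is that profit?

q = 4; profit = -€56

Tabulate TR − TC: q=0: -65; q=1: -66; q=2: -62; q=3: -58; q=4: -56; q=5: -70; q=6: -99; q=7: -155; q=8: -241.
Profit is maximized at q = 4. AVC there is 123/4 = €30.75 ≤ P, so producing beats shutting down (which would give -€65).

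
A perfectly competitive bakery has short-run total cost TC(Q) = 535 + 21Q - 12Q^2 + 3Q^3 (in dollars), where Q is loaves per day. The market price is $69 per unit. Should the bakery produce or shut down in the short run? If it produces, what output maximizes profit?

Strip out fixed cost: VC = 21Q - 12Q^2 + 3Q^3. Then AVC = 21 - 12Q + 3Q^2 and MC = 21 - 24Q + 9Q^2.
The AVC parabola has its vertex at Q = 12/6 = 2, where AVC = 21 - 12·2 + 3·2^2 = $9.
P = $69 exceeds min AVC = $9, so the firm stays open.
Set P = MC: 69 = 21 - 24Q + 9Q^2 → -48 - 24Q + 9Q^2 = 0. The roots are Q = -4/3 and Q = 4; the profit-maximizing output is on the rising part of MC, so Q* = 4.
Check: AVC at Q = 4 is $21 ≤ P, so revenue covers variable cost.
Profit = P·Q − TC = 69·4 − 619 = -$343, a loss, but smaller than the $535 fixed cost the firm would lose by shutting down.

Produce at Q = 4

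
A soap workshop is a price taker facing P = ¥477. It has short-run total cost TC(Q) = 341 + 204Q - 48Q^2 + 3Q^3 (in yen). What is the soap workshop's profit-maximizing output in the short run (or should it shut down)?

Produce at Q = 13

Strip out fixed cost: VC = 204Q - 48Q^2 + 3Q^3. Then AVC = 204 - 48Q + 3Q^2 and MC = 204 - 96Q + 9Q^2.
AVC is minimized where dAVC/dQ = -48 + 6Q = 0, at Q = 8; min AVC = 204 - 48·8 + 3·8^2 = ¥12.
Because ¥477 ≥ ¥12, revenue can cover variable cost; the firm operates.
Solving P = MC: -273 - 96Q + 9Q^2 = 0 ⇒ Q = -7/3 or 13. On the upward-sloping branch, Q* = 13.
Check: AVC at Q = 13 is ¥87 ≤ P, so revenue covers variable cost.
Profit = P·Q − TC = 477·13 − 1472 = ¥4729.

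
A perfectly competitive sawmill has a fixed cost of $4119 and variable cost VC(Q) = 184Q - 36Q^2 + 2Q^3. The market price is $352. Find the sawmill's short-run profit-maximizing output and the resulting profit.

AVC = 184 - 36Q + 2Q^2; min AVC = $22 at Q = 9. Since P = $352 ≥ min AVC, the firm produces.
MC = 184 - 72Q + 6Q^2. Setting P = MC and taking the root on the rising branch gives Q* = 14.
TR = 352·14 = 4928. TC = 4119 + 1008 = 5127. Profit = 4928 − 5127 = -$199.
By producing, the firm covers all variable cost plus $3920 of fixed cost; shutting down would lose the full $4119.

Profit = -$199 at Q = 14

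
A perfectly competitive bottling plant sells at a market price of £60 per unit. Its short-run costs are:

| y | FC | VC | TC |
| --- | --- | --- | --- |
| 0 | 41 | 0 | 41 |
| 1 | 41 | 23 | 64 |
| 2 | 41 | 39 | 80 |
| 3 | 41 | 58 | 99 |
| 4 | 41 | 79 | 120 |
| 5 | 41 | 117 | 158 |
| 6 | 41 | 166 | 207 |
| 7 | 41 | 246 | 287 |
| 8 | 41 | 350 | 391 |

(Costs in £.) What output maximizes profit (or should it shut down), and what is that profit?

Tabulate TR − TC: y=0: -41; y=1: -4; y=2: 40; y=3: 81; y=4: 120; y=5: 142; y=6: 153; y=7: 133; y=8: 89.
Profit is maximized at y = 6. AVC there is 166/6 = £27.67 ≤ P, so producing beats shutting down (which would give -£41).

y = 6; profit = £153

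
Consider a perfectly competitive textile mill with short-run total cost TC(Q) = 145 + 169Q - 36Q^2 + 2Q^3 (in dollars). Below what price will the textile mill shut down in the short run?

$7 per unit

Short-run supply begins at min AVC. From VC = 169Q - 36Q^2 + 2Q^3, AVC = 169 - 36Q + 2Q^2.
At the minimum of AVC, MC = AVC. MC = 169 - 72Q + 6Q^2; setting MC = AVC gives 4Q^2 - 36Q = 0, so Q = 9. min AVC = 7.
For P < $7 the firm produces nothing.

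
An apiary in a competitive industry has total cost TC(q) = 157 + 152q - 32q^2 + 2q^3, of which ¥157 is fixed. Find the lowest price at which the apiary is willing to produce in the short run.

¥24 per unit

The firm shuts down when price falls below the minimum of average variable cost. AVC = VC/q = 152 - 32q + 2q^2.
dAVC/dq = -32 + 4q = 0 gives q = 8. min AVC = 152 - 32·8 + 2·8^2 = 24.
So the shutdown price is ¥24.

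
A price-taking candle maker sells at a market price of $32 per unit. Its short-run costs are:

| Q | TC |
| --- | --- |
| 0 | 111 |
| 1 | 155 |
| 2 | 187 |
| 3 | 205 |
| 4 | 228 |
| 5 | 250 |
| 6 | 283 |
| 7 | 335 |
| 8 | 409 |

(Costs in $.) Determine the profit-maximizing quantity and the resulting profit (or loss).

Q = 5; profit = -$90

Compute π = P·Q − TC at each output: Q=0: -111; Q=1: -123; Q=2: -123; Q=3: -109; Q=4: -100; Q=5: -90; Q=6: -91; Q=7: -111; Q=8: -153.
Profit is maximized at Q = 5. AVC there is 139/5 = $27.80 ≤ P, so producing beats shutting down (which would give -$111).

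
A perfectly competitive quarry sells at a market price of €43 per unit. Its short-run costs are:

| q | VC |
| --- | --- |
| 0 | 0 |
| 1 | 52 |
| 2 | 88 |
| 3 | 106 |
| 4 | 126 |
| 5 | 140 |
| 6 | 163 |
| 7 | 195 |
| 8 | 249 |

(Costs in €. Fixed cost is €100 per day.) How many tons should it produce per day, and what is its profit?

q = 7; profit = €6

Compute π = P·q − TC at each output: q=0: -100; q=1: -109; q=2: -102; q=3: -77; q=4: -54; q=5: -25; q=6: -5; q=7: 6; q=8: -5.
Profit is maximized at q = 7. AVC there is 195/7 = €27.86 ≤ P, so producing beats shutting down (which would give -€100).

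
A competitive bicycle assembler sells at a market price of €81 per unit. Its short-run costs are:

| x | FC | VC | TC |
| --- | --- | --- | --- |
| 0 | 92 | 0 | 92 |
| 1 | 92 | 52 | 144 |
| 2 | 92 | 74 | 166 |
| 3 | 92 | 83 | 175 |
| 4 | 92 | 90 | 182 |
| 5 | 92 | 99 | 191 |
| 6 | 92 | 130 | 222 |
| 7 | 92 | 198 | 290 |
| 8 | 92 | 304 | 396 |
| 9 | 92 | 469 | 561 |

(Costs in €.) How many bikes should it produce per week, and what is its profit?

x = 7; profit = €277

Compute π = P·x − TC at each output: x=0: -92; x=1: -63; x=2: -4; x=3: 68; x=4: 142; x=5: 214; x=6: 264; x=7: 277; x=8: 252; x=9: 168.
Profit is maximized at x = 7. AVC there is 198/7 = €28.29 ≤ P, so producing beats shutting down (which would give -€92).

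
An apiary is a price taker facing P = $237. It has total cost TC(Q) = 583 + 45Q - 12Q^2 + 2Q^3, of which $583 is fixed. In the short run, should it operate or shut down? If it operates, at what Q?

From TC, MC = TC'(Q) = 45 - 24Q + 6Q^2 and AVC = VC/Q = 45 - 12Q + 2Q^2.
AVC hits its minimum where MC = AVC, at Q = 3, giving min AVC = 45 - 12·3 + 2·3^2 = $27.
P = $237 exceeds min AVC = $27, so the firm stays open.
P = MC gives -192 - 24Q + 6Q^2 = 0, with roots -4 and 8. Take the larger (rising MC): Q* = 8.
Check: AVC at Q = 8 is $77 ≤ P, so revenue covers variable cost.
Profit = P·Q − TC = 237·8 − 1199 = $697.

Produce at Q = 8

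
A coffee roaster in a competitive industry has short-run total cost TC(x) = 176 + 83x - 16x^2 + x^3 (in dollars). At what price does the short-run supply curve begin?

Short-run supply begins at min AVC. From VC = 83x - 16x^2 + x^3, AVC = 83 - 16x + x^2.
At the minimum of AVC, MC = AVC. MC = 83 - 32x + 3x^2; setting MC = AVC gives 2x^2 - 16x = 0, so x = 8. min AVC = 19.
The firm shuts down for any P below $19.

$19 per unit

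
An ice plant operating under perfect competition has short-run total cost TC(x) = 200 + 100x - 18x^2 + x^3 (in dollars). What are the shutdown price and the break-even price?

Shutdown price = $19; break-even price = $40

AVC = 100 - 18x + x^2; minimized at x = 9, giving min AVC = $19. That is the shutdown price.
ATC = 200/x + 100 - 18x + x^2. Setting dATC/dx = −200/x^2 − 18 + 2x = 0 gives x = 10 (since 2·10^3 − 18·10^2 = 200).
min ATC = 200/10 + 100 − 18·10 + 10^2 = $40. That is the break-even price.
Between these two prices the firm operates at a loss; above $40 it earns a profit.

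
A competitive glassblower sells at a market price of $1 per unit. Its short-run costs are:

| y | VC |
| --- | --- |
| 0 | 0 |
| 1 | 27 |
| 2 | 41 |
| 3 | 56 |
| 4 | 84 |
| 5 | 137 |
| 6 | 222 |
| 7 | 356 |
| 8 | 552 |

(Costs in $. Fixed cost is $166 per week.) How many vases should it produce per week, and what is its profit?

y = 0 (shut down); profit = -$166

Tabulate TR − TC: y=0: -166; y=1: -192; y=2: -205; y=3: -219; y=4: -246; y=5: -298; y=6: -382; y=7: -515; y=8: -710.
Profit is highest at y = 0. Equivalently, the lowest AVC in the table is 56/3 ≈ $18.67 at y = 3, and P = $1 falls below it — price never covers variable cost, so the firm shuts down and loses only its fixed cost.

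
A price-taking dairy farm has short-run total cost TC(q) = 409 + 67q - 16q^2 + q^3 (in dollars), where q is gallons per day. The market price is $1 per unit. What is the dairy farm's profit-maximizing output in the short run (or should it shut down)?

From TC, MC = TC'(q) = 67 - 32q + 3q^2 and AVC = VC/q = 67 - 16q + q^2.
The AVC parabola has its vertex at q = 16/2 = 8, where AVC = 67 - 16·8 + 8^2 = $3.
Since P = $1 < min AVC = $3, price fails to cover variable cost at any output.
Shutting down limits the loss to fixed cost, $409.

Shut down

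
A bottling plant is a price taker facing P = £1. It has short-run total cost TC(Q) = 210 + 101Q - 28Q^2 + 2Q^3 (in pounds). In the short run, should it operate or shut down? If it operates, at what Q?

From TC, MC = TC'(Q) = 101 - 56Q + 6Q^2 and AVC = VC/Q = 101 - 28Q + 2Q^2.
The AVC parabola has its vertex at Q = 28/4 = 7, where AVC = 101 - 28·7 + 2·7^2 = £3.
P = £1 lies below min AVC = £3; no output level covers variable cost.
Shutting down limits the loss to fixed cost, £210.

Shut down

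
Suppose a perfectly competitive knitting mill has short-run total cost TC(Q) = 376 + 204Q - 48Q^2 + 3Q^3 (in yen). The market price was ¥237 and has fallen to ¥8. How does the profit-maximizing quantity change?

AVC = 204 - 48Q + 3Q^2, minimized at Q = 8 where min AVC = ¥12. MC = 204 - 96Q + 9Q^2.
At P = ¥237 ≥ min AVC, set P = MC on the rising branch: Q = 11.
At P = ¥8 < min AVC = ¥12, price no longer covers variable cost at any output, so the firm shuts down: Q = 0.

Output falls from 11 to 0 (the firm shuts down)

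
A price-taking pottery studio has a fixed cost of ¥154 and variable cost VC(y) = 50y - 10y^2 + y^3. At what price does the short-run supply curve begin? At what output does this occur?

The shutdown price is the minimum of AVC. VC = 50y - 10y^2 + y^3, so AVC = 50 - 10y + y^2.
At the minimum of AVC, MC = AVC. MC = 50 - 20y + 3y^2; setting MC = AVC gives 2y^2 - 10y = 0, so y = 5. min AVC = 25.
So the shutdown price is ¥25.

¥25 per unit, at y = 5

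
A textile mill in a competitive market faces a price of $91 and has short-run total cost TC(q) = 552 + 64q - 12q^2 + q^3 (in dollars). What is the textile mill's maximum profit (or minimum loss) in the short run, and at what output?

Profit = -$66 at q = 9

AVC = 64 - 12q + q^2; min AVC = $28 at q = 6. Since P = $91 ≥ min AVC, the firm produces.
MC = 64 - 24q + 3q^2. Setting P = MC and taking the root on the rising branch gives q* = 9.
TR = 91·9 = 819. TC = 552 + 333 = 885. Profit = 819 − 885 = -$66.
By producing, the firm covers all variable cost plus $486 of fixed cost; shutting down would lose the full $552.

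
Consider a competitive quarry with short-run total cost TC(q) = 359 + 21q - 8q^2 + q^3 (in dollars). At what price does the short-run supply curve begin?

Short-run supply begins at min AVC. From VC = 21q - 8q^2 + q^3, AVC = 21 - 8q + q^2.
At the minimum of AVC, MC = AVC. MC = 21 - 16q + 3q^2; setting MC = AVC gives 2q^2 - 8q = 0, so q = 4. min AVC = 5.
For P < $5 the firm produces nothing.

$5 per unit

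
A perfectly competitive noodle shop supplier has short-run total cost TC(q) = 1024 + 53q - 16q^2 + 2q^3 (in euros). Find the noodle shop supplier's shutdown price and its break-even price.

AVC = 53 - 16q + 2q^2; minimized at q = 4, giving min AVC = €21. That is the shutdown price.
ATC = 1024/q + 53 - 16q + 2q^2. Setting dATC/dq = −1024/q^2 − 16 + 4q = 0 gives q = 8 (since 4·8^3 − 16·8^2 = 1024).
min ATC = 1024/8 + 53 − 16·8 + 2·8^2 = €181. That is the break-even price.
For €21 ≤ P < €181 the firm produces at a loss; below €21 it shuts down.

Shutdown price = €21; break-even price = €181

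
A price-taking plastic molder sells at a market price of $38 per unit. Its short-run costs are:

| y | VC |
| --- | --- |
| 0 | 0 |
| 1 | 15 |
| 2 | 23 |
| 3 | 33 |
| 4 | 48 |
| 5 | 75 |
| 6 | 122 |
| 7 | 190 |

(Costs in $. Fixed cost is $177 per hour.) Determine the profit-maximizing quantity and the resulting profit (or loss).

Compute π = P·y − TC at each output: y=0: -177; y=1: -154; y=2: -124; y=3: -96; y=4: -73; y=5: -62; y=6: -71; y=7: -101.
Profit is maximized at y = 5. AVC there is 75/5 = $15 ≤ P, so producing beats shutting down (which would give -$177).

y = 5; profit = -$62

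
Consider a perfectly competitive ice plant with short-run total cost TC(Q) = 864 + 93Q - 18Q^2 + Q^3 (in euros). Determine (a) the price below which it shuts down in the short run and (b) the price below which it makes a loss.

Shutdown price = min AVC. AVC = 93 - 18Q + Q^2, with vertex at Q = 9 and minimum €12.
ATC = 864/Q + 93 - 18Q + Q^2. Setting dATC/dQ = −864/Q^2 − 18 + 2Q = 0 gives Q = 12 (since 2·12^3 − 18·12^2 = 864).
min ATC = 864/12 + 93 − 18·12 + 12^2 = €93. That is the break-even price.
For €12 ≤ P < €93 the firm produces at a loss; below €12 it shuts down.

Shutdown price = €12; break-even price = €93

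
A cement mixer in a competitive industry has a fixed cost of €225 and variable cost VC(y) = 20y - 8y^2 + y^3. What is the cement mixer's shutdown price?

€4 per unit

The shutdown price is the minimum of AVC. VC = 20y - 8y^2 + y^3, so AVC = 20 - 8y + y^2.
dAVC/dy = -8 + 2y = 0 gives y = 4. min AVC = 20 - 8·4 + 4^2 = 4.
The firm shuts down for any P below €4.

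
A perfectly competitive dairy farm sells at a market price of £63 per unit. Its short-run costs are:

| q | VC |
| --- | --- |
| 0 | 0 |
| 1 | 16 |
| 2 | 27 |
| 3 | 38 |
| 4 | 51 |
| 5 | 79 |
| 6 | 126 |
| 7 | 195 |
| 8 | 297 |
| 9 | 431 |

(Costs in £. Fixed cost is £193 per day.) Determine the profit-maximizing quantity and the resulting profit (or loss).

Tabulate TR − TC: q=0: -193; q=1: -146; q=2: -94; q=3: -42; q=4: 8; q=5: 43; q=6: 59; q=7: 53; q=8: 14; q=9: -57.
Profit is maximized at q = 6. AVC there is 126/6 = £21 ≤ P, so producing beats shutting down (which would give -£193).

q = 6; profit = £59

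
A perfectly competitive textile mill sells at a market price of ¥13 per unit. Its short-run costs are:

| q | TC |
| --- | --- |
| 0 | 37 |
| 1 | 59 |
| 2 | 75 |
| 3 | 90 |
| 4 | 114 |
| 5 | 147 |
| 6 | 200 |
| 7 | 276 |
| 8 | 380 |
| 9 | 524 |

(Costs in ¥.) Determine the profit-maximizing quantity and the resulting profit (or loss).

Tabulate TR − TC: q=0: -37; q=1: -46; q=2: -49; q=3: -51; q=4: -62; q=5: -82; q=6: -122; q=7: -185; q=8: -276; q=9: -407.
Profit is highest at q = 0. Equivalently, the lowest AVC in the table is 53/3 ≈ ¥17.67 at q = 3, and P = ¥13 falls below it — price never covers variable cost, so the firm shuts down and loses only its fixed cost.

q = 0 (shut down); profit = -¥37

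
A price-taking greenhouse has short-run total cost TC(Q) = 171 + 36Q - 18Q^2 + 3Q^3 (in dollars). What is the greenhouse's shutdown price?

$9 per unit

The shutdown price is the minimum of AVC. VC = 36Q - 18Q^2 + 3Q^3, so AVC = 36 - 18Q + 3Q^2.
dAVC/dQ = -18 + 6Q = 0 gives Q = 3. min AVC = 36 - 18·3 + 3·3^2 = 9.
So the shutdown price is $9.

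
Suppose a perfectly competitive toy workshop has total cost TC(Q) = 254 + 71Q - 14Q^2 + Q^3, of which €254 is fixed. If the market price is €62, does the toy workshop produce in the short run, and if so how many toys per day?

Produce at Q = 9

Variable cost is VC = 71Q - 14Q^2 + Q^3, so AVC = VC/Q = 71 - 14Q + Q^2 and MC = dTC/dQ = 71 - 28Q + 3Q^2.
AVC is minimized where dAVC/dQ = -14 + 2Q = 0, at Q = 7; min AVC = 71 - 14·7 + 7^2 = €22.
P = €62 exceeds min AVC = €22, so the firm stays open.
Solving P = MC: 9 - 28Q + 3Q^2 = 0 ⇒ Q = 1/3 or 9. On the upward-sloping branch, Q* = 9.
Check: AVC at Q = 9 is €26 ≤ P, so revenue covers variable cost.
Profit = P·Q − TC = 62·9 − 488 = €70.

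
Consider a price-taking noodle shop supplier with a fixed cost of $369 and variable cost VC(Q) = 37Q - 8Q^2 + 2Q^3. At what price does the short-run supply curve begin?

Short-run supply begins at min AVC. From VC = 37Q - 8Q^2 + 2Q^3, AVC = 37 - 8Q + 2Q^2.
dAVC/dQ = -8 + 4Q = 0 gives Q = 2. min AVC = 37 - 8·2 + 2·2^2 = 29.
The firm shuts down for any P below $29.

$29 per unit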